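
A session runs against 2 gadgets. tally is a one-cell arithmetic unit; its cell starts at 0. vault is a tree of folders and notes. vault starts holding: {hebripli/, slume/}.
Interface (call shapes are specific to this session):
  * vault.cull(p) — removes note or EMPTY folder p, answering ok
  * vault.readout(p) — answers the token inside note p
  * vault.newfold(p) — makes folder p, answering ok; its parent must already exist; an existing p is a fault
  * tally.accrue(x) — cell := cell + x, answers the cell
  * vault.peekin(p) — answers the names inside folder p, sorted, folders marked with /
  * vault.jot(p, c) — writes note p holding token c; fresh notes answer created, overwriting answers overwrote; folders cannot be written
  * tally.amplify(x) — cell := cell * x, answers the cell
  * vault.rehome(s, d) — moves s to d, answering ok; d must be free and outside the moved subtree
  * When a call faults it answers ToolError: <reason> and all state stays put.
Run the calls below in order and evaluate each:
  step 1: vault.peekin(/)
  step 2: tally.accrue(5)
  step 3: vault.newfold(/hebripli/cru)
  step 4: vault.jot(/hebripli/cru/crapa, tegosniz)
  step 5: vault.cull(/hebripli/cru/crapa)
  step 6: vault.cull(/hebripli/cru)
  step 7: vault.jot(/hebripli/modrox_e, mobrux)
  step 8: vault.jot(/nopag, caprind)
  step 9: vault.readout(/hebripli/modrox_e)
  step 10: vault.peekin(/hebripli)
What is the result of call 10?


Answer: [modrox_e]

Derivation:
// 1. vault.peekin(p='/') -> [hebripli/, slume/]
// 2. tally.accrue(x='5') -> 5
// 3. vault.newfold(p='/hebripli/cru') -> ok
// 4. vault.jot(p='/hebripli/cru/crapa', c='tegosniz') -> created
// 5. vault.cull(p='/hebripli/cru/crapa') -> ok
// 6. vault.cull(p='/hebripli/cru') -> ok
// 7. vault.jot(p='/hebripli/modrox_e', c='mobrux') -> created
// 8. vault.jot(p='/nopag', c='caprind') -> created
// 9. vault.readout(p='/hebripli/modrox_e') -> mobrux
// 10. vault.peekin(p='/hebripli') -> [modrox_e]


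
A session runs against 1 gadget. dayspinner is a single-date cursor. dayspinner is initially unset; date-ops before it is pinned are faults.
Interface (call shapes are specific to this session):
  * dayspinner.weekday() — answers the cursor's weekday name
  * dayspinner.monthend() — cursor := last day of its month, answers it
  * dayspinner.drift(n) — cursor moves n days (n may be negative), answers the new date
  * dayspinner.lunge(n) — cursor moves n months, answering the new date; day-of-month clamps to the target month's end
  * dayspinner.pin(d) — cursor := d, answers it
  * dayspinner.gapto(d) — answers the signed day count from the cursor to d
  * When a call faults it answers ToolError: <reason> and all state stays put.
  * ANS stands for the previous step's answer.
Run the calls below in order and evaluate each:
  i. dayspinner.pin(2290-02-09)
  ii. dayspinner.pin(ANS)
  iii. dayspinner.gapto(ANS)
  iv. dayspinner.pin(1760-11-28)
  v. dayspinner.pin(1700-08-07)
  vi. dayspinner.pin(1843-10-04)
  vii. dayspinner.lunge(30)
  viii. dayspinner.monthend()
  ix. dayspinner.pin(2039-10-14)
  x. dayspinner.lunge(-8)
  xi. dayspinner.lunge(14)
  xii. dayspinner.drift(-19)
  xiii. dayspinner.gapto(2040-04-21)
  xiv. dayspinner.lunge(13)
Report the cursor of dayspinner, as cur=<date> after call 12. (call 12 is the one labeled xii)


! 1. dayspinner.pin(d=2290-02-09) => 2290-02-09
! 2. dayspinner.pin(d=ANS) => 2290-02-09
! 3. dayspinner.gapto(d=ANS) => 0
! 4. dayspinner.pin(d=1760-11-28) => 1760-11-28
! 5. dayspinner.pin(d=1700-08-07) => 1700-08-07
! 6. dayspinner.pin(d=1843-10-04) => 1843-10-04
! 7. dayspinner.lunge(n=30) => 1846-04-04
! 8. dayspinner.monthend() => 1846-04-30
! 9. dayspinner.pin(d=2039-10-14) => 2039-10-14
! 10. dayspinner.lunge(n=-8) => 2039-02-14
! 11. dayspinner.lunge(n=14) => 2040-04-14
! 12. dayspinner.drift(n=-19) => 2040-03-26
! 13. dayspinner.gapto(d=2040-04-21) => 26
! 14. dayspinner.lunge(n=13) => 2041-04-26

Answer: cur=2040-03-26


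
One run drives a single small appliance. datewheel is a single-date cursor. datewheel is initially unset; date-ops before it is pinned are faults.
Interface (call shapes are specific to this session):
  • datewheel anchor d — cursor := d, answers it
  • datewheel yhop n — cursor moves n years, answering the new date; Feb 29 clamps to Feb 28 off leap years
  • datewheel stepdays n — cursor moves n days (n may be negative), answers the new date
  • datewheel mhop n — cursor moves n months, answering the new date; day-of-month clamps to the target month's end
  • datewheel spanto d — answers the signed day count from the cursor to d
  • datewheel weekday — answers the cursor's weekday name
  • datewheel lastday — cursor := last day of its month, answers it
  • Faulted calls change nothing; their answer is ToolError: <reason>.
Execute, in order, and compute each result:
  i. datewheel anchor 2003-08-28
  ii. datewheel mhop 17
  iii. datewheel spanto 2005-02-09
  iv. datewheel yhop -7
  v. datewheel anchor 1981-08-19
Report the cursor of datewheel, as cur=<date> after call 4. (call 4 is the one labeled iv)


I invoke datewheel anchor(d='2003-08-28'), yielding 2003-08-28.
I use datewheel mhop(n='17'), yielding 2005-01-28.
Calling datewheel spanto(d='2005-02-09'), → 12.
Now I run datewheel yhop(n='-7'), and get 1998-01-28.
I invoke datewheel anchor(d='1981-08-19'), and get 1981-08-19.

Answer: cur=1998-01-28


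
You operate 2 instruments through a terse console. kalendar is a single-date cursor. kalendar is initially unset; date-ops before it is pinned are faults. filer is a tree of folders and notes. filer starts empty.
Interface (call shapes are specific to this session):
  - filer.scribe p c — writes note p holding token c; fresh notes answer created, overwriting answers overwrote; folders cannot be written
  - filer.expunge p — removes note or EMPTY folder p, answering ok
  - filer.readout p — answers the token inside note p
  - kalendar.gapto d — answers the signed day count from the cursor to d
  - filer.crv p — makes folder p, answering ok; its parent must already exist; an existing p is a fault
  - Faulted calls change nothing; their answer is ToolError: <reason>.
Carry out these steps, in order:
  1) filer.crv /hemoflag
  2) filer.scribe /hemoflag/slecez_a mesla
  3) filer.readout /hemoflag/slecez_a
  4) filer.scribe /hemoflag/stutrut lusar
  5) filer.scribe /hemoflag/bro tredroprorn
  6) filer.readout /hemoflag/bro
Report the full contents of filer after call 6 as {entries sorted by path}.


-> filer.crv(p: /hemoflag)
<- ok
-> filer.scribe(p: /hemoflag/slecez_a, c: mesla)
<- created
-> filer.readout(p: /hemoflag/slecez_a)
<- mesla
-> filer.scribe(p: /hemoflag/stutrut, c: lusar)
<- created
-> filer.scribe(p: /hemoflag/bro, c: tredroprorn)
<- created
-> filer.readout(p: /hemoflag/bro)
<- tredroprorn

Answer: {hemoflag/, hemoflag/bro=tredroprorn, hemoflag/slecez_a=mesla, hemoflag/stutrut=lusar}


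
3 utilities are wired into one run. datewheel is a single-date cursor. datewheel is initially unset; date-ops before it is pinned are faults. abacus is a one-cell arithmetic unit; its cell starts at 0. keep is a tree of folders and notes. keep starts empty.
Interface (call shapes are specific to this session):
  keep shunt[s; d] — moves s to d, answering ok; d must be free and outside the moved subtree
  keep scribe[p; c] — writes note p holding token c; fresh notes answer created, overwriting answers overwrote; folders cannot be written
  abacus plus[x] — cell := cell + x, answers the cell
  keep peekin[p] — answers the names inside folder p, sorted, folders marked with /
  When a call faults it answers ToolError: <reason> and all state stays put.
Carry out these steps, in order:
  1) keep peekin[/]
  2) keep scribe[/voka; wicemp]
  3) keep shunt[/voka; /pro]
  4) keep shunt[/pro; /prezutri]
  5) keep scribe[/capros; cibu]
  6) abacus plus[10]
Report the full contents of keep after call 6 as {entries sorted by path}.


Answer: {capros=cibu, prezutri=wicemp}

Derivation:
! keep peekin(p→/) -> []
! keep scribe(p→/voka, c→wicemp) -> created
! keep shunt(s→/voka, d→/pro) -> ok
! keep shunt(s→/pro, d→/prezutri) -> ok
! keep scribe(p→/capros, c→cibu) -> created
! abacus plus(x→10) -> 10


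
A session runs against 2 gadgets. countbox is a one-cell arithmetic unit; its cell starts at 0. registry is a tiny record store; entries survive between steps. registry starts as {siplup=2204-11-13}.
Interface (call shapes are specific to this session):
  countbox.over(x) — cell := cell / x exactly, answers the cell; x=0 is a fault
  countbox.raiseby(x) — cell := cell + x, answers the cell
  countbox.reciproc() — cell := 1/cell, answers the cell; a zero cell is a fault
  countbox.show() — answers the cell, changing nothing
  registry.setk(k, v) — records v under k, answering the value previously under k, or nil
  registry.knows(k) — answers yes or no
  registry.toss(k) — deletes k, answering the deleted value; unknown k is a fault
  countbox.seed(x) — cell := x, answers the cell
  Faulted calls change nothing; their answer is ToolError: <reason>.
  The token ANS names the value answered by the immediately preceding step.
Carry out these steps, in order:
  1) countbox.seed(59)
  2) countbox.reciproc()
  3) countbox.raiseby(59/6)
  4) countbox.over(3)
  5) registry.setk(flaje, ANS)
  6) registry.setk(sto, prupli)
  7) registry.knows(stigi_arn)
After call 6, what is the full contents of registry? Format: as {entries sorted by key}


→ seed(x=59)
← 59
→ reciproc()
← 1/59
→ raiseby(x=59/6)
← 3487/354
→ over(x=3)
← 3487/1062
→ setk(k=flaje, v=ANS)
← nil
→ setk(k=sto, v=prupli)
← nil
→ knows(k=stigi_arn)
← no

Answer: {flaje=3487/1062, siplup=2204-11-13, sto=prupli}


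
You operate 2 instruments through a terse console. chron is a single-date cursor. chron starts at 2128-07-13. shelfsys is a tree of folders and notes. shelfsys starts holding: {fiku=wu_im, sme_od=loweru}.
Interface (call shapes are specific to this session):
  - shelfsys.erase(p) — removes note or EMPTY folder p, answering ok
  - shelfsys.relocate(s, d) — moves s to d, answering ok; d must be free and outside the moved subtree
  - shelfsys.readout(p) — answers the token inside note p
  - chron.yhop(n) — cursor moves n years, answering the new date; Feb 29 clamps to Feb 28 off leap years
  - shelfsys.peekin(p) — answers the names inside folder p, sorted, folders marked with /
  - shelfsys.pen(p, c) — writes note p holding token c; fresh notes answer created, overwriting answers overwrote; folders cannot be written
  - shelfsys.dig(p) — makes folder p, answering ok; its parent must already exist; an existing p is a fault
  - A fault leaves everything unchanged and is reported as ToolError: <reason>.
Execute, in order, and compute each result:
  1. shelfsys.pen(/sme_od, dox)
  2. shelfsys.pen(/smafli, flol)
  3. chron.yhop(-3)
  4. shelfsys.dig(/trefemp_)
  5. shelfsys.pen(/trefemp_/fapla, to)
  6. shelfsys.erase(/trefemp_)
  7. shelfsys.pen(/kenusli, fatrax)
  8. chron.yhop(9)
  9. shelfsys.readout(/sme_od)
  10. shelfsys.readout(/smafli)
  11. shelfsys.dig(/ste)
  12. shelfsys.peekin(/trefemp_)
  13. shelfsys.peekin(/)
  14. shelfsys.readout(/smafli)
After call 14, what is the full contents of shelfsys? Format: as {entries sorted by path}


→ pen(/sme_od, dox)
← overwrote
→ pen(/smafli, flol)
← created
→ yhop(-3)
← 2125-07-13
→ dig(/trefemp_)
← ok
→ pen(/trefemp_/fapla, to)
← created
→ erase(/trefemp_)
← ToolError: not empty
→ pen(/kenusli, fatrax)
← created
→ yhop(9)
← 2134-07-13
→ readout(/sme_od)
← dox
→ readout(/smafli)
← flol
→ dig(/ste)
← ok
→ peekin(/trefemp_)
← [fapla]
→ peekin(/)
← [fiku, kenusli, smafli, sme_od, ste/, trefemp_/]
→ readout(/smafli)
← flol

Answer: {fiku=wu_im, kenusli=fatrax, smafli=flol, sme_od=dox, ste/, trefemp_/, trefemp_/fapla=to}


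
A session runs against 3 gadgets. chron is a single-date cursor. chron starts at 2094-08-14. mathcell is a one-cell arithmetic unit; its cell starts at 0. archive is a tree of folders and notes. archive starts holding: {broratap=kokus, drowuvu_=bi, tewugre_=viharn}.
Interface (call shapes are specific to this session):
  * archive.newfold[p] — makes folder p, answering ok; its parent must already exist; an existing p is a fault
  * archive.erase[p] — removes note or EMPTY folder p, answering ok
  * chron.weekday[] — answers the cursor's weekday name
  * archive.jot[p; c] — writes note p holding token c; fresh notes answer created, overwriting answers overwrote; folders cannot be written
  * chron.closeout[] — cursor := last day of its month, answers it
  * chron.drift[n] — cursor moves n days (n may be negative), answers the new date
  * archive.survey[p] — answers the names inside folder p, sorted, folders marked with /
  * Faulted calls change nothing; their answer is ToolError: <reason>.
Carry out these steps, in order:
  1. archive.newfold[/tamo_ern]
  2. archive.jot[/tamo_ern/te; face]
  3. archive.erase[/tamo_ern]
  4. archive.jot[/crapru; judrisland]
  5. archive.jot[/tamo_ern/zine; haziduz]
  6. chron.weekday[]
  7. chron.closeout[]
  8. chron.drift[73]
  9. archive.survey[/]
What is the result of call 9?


> archive.newfold p=/tamo_ern
:: ok
> archive.jot p=/tamo_ern/te c=face
:: created
> archive.erase p=/tamo_ern
:: ToolError: not empty
> archive.jot p=/crapru c=judrisland
:: created
> archive.jot p=/tamo_ern/zine c=haziduz
:: created
> chron.weekday
:: Saturday
> chron.closeout
:: 2094-08-31
> chron.drift n=73
:: 2094-11-12
> archive.survey p=/
:: [broratap, crapru, drowuvu_, tamo_ern/, tewugre_]

Answer: [broratap, crapru, drowuvu_, tamo_ern/, tewugre_]


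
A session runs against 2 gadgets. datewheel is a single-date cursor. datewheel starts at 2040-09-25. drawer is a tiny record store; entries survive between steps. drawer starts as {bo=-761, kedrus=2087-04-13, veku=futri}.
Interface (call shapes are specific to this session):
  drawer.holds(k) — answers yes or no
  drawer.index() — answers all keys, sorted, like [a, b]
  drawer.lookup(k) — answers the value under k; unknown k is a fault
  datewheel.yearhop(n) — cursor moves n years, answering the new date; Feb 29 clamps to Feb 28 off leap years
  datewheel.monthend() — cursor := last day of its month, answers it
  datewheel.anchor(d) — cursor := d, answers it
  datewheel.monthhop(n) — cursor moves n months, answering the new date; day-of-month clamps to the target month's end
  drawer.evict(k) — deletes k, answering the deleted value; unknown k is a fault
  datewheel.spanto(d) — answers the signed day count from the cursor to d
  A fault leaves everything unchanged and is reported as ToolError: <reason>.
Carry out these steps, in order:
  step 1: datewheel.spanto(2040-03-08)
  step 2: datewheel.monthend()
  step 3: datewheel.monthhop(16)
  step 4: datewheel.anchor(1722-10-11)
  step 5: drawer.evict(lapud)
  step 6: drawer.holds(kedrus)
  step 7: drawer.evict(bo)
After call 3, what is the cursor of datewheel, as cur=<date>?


==> spanto(d: 2040-03-08)
<== -201
==> monthend()
<== 2040-09-30
==> monthhop(n: 16)
<== 2042-01-30
==> anchor(d: 1722-10-11)
<== 1722-10-11
==> evict(k: lapud)
<== ToolError: no such key lapud
==> holds(k: kedrus)
<== yes
==> evict(k: bo)
<== -761

Answer: cur=2042-01-30


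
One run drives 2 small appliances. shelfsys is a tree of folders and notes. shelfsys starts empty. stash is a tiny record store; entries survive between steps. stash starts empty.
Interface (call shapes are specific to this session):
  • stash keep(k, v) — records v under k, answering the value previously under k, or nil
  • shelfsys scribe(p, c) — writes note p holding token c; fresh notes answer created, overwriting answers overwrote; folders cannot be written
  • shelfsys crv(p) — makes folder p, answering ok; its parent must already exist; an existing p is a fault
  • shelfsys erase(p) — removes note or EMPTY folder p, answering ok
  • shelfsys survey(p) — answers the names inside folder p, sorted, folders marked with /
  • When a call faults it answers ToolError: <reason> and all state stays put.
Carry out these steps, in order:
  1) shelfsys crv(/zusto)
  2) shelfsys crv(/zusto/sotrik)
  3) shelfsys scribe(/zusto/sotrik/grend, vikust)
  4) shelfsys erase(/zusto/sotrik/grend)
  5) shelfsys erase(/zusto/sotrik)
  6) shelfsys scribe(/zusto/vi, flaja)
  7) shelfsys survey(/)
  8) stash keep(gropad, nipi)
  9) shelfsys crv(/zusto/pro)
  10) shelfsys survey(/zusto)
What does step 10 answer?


Answer: [pro/, vi]

Derivation:
// 1. shelfsys crv(p→/zusto) => ok
// 2. shelfsys crv(p→/zusto/sotrik) => ok
// 3. shelfsys scribe(p→/zusto/sotrik/grend, c→vikust) => created
// 4. shelfsys erase(p→/zusto/sotrik/grend) => ok
// 5. shelfsys erase(p→/zusto/sotrik) => ok
// 6. shelfsys scribe(p→/zusto/vi, c→flaja) => created
// 7. shelfsys survey(p→/) => [zusto/]
// 8. stash keep(k→gropad, v→nipi) => nil
// 9. shelfsys crv(p→/zusto/pro) => ok
// 10. shelfsys survey(p→/zusto) => [pro/, vi]


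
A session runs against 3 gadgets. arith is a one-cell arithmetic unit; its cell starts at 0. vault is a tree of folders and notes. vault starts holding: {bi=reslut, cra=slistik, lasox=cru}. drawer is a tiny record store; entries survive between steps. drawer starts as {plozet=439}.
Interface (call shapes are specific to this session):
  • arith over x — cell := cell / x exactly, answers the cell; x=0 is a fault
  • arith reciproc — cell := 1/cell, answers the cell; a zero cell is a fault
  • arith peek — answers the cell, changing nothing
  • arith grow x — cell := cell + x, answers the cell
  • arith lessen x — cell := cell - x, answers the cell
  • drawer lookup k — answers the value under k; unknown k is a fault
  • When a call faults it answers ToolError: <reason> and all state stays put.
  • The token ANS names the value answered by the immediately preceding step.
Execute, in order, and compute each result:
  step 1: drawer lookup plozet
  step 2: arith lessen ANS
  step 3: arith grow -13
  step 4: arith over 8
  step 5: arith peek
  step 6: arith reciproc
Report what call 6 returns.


! drawer lookup(k='plozet') ~> 439
! arith lessen(x='ANS') ~> -439
! arith grow(x='-13') ~> -452
! arith over(x='8') ~> -113/2
! arith peek() ~> -113/2
! arith reciproc() ~> -2/113

Answer: -2/113


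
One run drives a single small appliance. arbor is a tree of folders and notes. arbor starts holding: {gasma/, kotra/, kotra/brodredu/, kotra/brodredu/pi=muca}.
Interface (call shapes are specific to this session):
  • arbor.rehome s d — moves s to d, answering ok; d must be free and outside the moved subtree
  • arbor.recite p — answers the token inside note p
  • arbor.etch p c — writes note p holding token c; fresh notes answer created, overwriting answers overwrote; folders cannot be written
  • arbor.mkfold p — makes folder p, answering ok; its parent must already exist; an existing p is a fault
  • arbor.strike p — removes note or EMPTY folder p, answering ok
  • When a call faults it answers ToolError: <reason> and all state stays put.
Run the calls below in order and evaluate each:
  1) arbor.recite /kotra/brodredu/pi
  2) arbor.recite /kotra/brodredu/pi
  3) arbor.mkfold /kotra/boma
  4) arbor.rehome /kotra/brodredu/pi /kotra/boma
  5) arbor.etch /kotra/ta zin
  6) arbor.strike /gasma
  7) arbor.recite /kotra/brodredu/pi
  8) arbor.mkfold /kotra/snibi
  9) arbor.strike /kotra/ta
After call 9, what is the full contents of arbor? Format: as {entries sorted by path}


// arbor.recite(/kotra/brodredu/pi) ~> muca
// arbor.recite(/kotra/brodredu/pi) ~> muca
// arbor.mkfold(/kotra/boma) ~> ok
// arbor.rehome(/kotra/brodredu/pi, /kotra/boma) ~> ToolError: exists
// arbor.etch(/kotra/ta, zin) ~> created
// arbor.strike(/gasma) ~> ok
// arbor.recite(/kotra/brodredu/pi) ~> muca
// arbor.mkfold(/kotra/snibi) ~> ok
// arbor.strike(/kotra/ta) ~> ok

Answer: {kotra/, kotra/boma/, kotra/brodredu/, kotra/brodredu/pi=muca, kotra/snibi/}


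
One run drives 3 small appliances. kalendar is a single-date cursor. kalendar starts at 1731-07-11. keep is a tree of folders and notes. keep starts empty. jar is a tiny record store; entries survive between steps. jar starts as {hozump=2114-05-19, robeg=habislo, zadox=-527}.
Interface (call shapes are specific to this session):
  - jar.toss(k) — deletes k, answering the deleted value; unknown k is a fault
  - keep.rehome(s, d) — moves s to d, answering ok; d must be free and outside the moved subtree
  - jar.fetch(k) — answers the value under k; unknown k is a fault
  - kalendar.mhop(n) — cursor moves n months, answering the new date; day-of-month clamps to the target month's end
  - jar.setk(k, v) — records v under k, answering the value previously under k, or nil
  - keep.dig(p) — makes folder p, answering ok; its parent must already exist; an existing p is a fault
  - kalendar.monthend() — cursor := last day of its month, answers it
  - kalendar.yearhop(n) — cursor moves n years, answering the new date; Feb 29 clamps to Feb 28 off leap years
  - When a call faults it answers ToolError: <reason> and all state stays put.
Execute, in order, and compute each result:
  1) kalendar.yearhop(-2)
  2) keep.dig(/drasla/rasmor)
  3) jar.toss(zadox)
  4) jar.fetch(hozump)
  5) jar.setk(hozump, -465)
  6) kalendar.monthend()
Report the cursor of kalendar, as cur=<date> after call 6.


Answer: cur=1729-07-31

Derivation:
// 1. kalendar.yearhop(-2) == 1729-07-11
// 2. keep.dig(/drasla/rasmor) == ToolError: no parent
// 3. jar.toss(zadox) == -527
// 4. jar.fetch(hozump) == 2114-05-19
// 5. jar.setk(hozump, -465) == 2114-05-19
// 6. kalendar.monthend() == 1729-07-31


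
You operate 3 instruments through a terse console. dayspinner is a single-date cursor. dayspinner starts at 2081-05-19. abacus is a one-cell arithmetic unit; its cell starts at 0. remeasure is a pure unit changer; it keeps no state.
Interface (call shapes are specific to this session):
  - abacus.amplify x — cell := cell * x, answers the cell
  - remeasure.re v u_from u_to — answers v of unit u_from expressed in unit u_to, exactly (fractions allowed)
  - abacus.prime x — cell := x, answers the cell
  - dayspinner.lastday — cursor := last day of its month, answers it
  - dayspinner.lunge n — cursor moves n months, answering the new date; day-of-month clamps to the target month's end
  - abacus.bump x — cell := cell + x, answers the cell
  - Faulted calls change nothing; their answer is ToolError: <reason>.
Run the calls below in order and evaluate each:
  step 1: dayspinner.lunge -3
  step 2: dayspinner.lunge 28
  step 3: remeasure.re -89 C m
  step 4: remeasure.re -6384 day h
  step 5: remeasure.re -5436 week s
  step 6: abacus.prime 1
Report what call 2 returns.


Answer: 2083-06-19

Derivation:
I call lunge on n: -3, yielding 2081-02-19.
I call lunge on n: 28, and observe 2083-06-19.
Using re on v: -89, u_from: C, u_to: m, — result: ToolError: incompatible units.
I call re on v: -6384, u_from: day, u_to: h: -153216.
I use re on v: -5436, u_from: week, u_to: s, → -3287692800.
Now I run prime on x: 1, yielding 1.


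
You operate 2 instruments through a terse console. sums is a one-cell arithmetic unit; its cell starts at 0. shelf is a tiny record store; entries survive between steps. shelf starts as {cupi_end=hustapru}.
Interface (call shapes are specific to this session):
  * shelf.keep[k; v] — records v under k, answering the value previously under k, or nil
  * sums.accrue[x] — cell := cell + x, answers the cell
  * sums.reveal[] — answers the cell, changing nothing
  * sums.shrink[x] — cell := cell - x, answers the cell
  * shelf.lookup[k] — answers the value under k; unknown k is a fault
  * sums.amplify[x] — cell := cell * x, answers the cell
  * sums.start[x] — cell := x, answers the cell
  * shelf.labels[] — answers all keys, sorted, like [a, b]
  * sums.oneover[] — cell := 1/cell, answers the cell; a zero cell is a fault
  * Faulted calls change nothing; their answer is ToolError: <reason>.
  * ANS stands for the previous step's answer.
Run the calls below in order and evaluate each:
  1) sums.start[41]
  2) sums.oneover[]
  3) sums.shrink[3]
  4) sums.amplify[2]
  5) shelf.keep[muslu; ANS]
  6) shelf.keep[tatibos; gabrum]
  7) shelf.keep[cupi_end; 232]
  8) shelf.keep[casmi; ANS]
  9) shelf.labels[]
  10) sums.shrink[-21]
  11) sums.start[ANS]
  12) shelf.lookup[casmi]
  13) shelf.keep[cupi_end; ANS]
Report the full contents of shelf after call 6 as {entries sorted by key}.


Answer: {cupi_end=hustapru, muslu=-244/41, tatibos=gabrum}

Derivation:
>> start(x→41)
<< 41
>> oneover()
<< 1/41
>> shrink(x→3)
<< -122/41
>> amplify(x→2)
<< -244/41
>> keep(k→muslu, v→ANS)
<< nil
>> keep(k→tatibos, v→gabrum)
<< nil
>> keep(k→cupi_end, v→232)
<< hustapru
>> keep(k→casmi, v→ANS)
<< nil
>> labels()
<< [casmi, cupi_end, muslu, tatibos]
>> shrink(x→-21)
<< 617/41
>> start(x→ANS)
<< 617/41
>> lookup(k→casmi)
<< hustapru
>> keep(k→cupi_end, v→ANS)
<< 232


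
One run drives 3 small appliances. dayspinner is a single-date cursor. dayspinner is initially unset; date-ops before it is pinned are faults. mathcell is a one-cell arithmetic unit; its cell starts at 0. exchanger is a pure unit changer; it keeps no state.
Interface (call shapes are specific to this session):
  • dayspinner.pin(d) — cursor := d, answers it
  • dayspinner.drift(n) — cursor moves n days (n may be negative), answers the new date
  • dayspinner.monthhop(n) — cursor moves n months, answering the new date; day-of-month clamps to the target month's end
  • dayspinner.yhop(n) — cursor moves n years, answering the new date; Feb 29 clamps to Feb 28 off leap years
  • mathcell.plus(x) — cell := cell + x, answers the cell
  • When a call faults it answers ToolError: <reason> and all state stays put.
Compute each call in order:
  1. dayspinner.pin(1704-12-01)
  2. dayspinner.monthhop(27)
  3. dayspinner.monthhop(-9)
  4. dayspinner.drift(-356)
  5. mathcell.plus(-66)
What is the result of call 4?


Answer: 1705-06-10

Derivation:
// dayspinner.pin(1704-12-01) => 1704-12-01
// dayspinner.monthhop(27) => 1707-03-01
// dayspinner.monthhop(-9) => 1706-06-01
// dayspinner.drift(-356) => 1705-06-10
// mathcell.plus(-66) => -66


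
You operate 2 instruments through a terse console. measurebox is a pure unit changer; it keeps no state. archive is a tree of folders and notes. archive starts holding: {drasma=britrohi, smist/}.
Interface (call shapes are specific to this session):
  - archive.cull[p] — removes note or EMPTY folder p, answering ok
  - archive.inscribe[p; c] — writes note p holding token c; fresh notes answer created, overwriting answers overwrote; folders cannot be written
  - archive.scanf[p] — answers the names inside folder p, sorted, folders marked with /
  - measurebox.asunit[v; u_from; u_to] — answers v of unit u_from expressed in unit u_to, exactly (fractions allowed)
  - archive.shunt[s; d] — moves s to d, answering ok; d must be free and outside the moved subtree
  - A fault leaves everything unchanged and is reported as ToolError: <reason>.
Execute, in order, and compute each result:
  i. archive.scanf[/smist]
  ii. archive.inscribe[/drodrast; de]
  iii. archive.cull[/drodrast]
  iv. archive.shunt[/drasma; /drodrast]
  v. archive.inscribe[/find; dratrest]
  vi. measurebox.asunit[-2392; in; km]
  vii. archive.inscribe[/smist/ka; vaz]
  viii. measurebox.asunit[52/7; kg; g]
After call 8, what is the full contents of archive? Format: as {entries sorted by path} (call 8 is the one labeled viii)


I call archive.scanf with p→/smist, giving [].
Using archive.inscribe with p→/drodrast, c→de, and get created.
I try archive.cull with p→/drodrast, → ok.
I try archive.shunt with s→/drasma, d→/drodrast, → ok.
I invoke archive.inscribe with p→/find, c→dratrest, and see created.
I call measurebox.asunit with v→-2392, u_from→in, u_to→km, which returns -37973/625000.
Then archive.inscribe with p→/smist/ka, c→vaz, and get created.
Now I run measurebox.asunit with v→52/7, u_from→kg, u_to→g, and see 52000/7.

Answer: {drodrast=britrohi, find=dratrest, smist/, smist/ka=vaz}


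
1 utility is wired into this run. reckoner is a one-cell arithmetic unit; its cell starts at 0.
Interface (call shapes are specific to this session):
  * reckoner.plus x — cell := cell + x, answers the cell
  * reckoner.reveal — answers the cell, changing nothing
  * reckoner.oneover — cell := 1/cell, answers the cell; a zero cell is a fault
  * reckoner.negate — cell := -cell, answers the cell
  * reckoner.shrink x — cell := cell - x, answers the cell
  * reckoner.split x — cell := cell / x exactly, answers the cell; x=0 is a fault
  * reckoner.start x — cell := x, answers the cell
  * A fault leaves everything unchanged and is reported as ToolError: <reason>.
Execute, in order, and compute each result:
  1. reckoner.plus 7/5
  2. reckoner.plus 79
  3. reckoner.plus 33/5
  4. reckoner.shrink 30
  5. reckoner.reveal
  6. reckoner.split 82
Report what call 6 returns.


Answer: 57/82

Derivation:
I use reckoner.plus with x=7/5, yielding 7/5.
Using reckoner.plus with x=79, and get 402/5.
Next I call reckoner.plus with x=33/5, — result: 87.
I run reckoner.shrink with x=30: 57.
I call reckoner.reveal, → 57.
I call reckoner.split with x=82, — result: 57/82.


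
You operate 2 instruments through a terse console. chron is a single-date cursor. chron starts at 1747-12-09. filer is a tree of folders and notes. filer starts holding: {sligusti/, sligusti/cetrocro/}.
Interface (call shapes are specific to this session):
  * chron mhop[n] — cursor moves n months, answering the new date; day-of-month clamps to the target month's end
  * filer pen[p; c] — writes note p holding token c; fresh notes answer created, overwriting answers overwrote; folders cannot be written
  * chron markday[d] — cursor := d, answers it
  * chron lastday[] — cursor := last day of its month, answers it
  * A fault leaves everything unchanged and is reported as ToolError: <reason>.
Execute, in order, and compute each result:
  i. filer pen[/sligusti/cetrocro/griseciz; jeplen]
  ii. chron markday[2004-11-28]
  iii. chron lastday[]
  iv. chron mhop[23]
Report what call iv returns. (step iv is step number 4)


Answer: 2006-10-30

Derivation:
·→ filer pen(p→/sligusti/cetrocro/griseciz, c→jeplen)
·← created
·→ chron markday(d→2004-11-28)
·← 2004-11-28
·→ chron lastday()
·← 2004-11-30
·→ chron mhop(n→23)
·← 2006-10-30


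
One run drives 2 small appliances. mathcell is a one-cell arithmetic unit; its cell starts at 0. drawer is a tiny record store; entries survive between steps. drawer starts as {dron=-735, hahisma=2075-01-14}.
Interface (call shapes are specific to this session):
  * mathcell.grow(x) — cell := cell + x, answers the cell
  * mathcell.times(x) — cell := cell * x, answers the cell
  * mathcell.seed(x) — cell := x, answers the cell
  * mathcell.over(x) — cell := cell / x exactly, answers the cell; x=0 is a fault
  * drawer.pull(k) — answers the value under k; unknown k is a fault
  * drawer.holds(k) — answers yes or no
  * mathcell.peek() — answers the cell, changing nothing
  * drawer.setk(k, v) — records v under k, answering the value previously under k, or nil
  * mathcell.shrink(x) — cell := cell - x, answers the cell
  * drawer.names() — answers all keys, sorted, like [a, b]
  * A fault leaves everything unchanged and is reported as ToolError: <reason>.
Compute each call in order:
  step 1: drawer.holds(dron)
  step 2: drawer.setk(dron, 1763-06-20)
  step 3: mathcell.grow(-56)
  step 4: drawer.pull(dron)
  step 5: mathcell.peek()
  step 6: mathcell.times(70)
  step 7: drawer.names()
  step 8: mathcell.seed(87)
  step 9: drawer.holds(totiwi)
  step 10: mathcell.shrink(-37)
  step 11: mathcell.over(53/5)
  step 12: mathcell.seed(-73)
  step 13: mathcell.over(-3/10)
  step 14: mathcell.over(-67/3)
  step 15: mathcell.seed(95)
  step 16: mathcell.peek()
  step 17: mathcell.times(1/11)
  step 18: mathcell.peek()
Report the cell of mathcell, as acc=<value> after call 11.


Answer: acc=620/53

Derivation:
;; 1. drawer.holds(k=dron) : yes
;; 2. drawer.setk(k=dron, v=1763-06-20) : -735
;; 3. mathcell.grow(x=-56) : -56
;; 4. drawer.pull(k=dron) : 1763-06-20
;; 5. mathcell.peek() : -56
;; 6. mathcell.times(x=70) : -3920
;; 7. drawer.names() : [dron, hahisma]
;; 8. mathcell.seed(x=87) : 87
;; 9. drawer.holds(k=totiwi) : no
;; 10. mathcell.shrink(x=-37) : 124
;; 11. mathcell.over(x=53/5) : 620/53
;; 12. mathcell.seed(x=-73) : -73
;; 13. mathcell.over(x=-3/10) : 730/3
;; 14. mathcell.over(x=-67/3) : -730/67
;; 15. mathcell.seed(x=95) : 95
;; 16. mathcell.peek() : 95
;; 17. mathcell.times(x=1/11) : 95/11
;; 18. mathcell.peek() : 95/11


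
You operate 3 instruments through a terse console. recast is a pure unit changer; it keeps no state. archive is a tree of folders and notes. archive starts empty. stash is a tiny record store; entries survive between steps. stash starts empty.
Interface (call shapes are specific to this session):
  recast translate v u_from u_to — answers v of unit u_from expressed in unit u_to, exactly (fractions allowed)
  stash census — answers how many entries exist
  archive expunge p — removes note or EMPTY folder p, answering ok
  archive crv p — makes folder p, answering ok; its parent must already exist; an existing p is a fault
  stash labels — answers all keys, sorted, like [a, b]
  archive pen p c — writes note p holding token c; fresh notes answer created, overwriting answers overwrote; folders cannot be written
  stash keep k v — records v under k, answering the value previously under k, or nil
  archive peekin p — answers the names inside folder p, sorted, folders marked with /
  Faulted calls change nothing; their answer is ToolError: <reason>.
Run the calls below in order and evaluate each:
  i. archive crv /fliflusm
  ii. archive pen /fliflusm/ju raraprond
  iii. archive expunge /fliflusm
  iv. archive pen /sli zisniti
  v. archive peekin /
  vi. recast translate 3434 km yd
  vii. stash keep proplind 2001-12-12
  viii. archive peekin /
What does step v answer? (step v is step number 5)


Answer: [fliflusm/, sli]

Derivation:
Act: archive crv[p=/fliflusm]
Obs: ok
Act: archive pen[p=/fliflusm/ju; c=raraprond]
Obs: created
Act: archive expunge[p=/fliflusm]
Obs: ToolError: not empty
Act: archive pen[p=/sli; c=zisniti]
Obs: created
Act: archive peekin[p=/]
Obs: [fliflusm/, sli]
Act: recast translate[v=3434; u_from=km; u_to=yd]
Obs: 4292500000/1143
Act: stash keep[k=proplind; v=2001-12-12]
Obs: nil
Act: archive peekin[p=/]
Obs: [fliflusm/, sli]


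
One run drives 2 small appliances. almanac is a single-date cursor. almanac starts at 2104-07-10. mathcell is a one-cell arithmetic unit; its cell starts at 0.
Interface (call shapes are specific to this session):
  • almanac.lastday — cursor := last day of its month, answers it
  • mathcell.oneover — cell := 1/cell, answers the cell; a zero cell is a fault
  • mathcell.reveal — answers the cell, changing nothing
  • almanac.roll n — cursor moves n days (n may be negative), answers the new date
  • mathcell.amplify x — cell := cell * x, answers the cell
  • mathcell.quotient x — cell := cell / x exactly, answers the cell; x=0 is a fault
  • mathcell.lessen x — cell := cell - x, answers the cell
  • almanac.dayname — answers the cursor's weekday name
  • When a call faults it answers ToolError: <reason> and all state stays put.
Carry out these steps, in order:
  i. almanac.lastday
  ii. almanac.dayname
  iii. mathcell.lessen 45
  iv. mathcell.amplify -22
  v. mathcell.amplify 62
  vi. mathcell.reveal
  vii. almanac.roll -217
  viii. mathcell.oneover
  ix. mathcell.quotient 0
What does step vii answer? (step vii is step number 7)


;; 1. almanac.lastday() => 2104-07-31
;; 2. almanac.dayname() => Thursday
;; 3. mathcell.lessen(x: 45) => -45
;; 4. mathcell.amplify(x: -22) => 990
;; 5. mathcell.amplify(x: 62) => 61380
;; 6. mathcell.reveal() => 61380
;; 7. almanac.roll(n: -217) => 2103-12-27
;; 8. mathcell.oneover() => 1/61380
;; 9. mathcell.quotient(x: 0) => ToolError: division by zero

Answer: 2103-12-27


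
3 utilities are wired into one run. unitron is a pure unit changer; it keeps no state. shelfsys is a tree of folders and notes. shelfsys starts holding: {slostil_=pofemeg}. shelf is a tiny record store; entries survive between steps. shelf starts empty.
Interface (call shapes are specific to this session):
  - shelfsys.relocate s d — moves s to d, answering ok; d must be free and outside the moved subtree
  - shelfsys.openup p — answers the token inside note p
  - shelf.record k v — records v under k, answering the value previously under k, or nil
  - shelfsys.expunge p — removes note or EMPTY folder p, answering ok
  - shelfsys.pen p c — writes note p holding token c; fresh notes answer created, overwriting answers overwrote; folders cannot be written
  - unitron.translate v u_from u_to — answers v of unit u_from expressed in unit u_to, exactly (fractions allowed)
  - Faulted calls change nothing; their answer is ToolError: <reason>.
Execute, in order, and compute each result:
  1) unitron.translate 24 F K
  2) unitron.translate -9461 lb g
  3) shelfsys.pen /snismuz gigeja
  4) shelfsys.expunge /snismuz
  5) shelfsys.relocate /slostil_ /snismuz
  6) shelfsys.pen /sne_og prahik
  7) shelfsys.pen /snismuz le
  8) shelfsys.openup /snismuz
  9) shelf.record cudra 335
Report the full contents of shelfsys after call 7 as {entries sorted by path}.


Answer: {sne_og=prahik, snismuz=le}

Derivation:
→ translate(v: 24, u_from: F, u_to: K)
← 48367/180
→ translate(v: -9461, u_from: lb, u_to: g)
← -429143741257/100000
→ pen(p: /snismuz, c: gigeja)
← created
→ expunge(p: /snismuz)
← ok
→ relocate(s: /slostil_, d: /snismuz)
← ok
→ pen(p: /sne_og, c: prahik)
← created
→ pen(p: /snismuz, c: le)
← overwrote
→ openup(p: /snismuz)
← le
→ record(k: cudra, v: 335)
← nil


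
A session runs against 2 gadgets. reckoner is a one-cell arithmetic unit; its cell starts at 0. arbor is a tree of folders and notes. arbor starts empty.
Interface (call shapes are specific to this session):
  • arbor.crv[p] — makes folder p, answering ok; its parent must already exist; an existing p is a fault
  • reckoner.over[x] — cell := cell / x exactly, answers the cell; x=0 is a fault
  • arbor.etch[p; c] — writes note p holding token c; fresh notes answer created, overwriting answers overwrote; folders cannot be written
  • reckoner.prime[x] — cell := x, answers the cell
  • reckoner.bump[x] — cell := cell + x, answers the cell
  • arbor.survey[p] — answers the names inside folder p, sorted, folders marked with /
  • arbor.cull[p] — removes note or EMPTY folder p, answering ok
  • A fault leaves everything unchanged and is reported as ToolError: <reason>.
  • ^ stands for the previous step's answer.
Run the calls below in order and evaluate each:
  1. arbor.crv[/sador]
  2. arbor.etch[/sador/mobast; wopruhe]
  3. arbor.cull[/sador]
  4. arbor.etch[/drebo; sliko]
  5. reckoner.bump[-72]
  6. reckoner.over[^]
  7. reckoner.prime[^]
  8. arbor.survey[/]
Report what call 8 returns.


I try crv(p='/sador'), — result: ok.
I run etch(p='/sador/mobast', c='wopruhe'), giving created.
Using cull(p='/sador'), and observe ToolError: not empty.
Calling etch(p='/drebo', c='sliko'), which returns created.
I call bump(x='-72'), which returns -72.
I use over(x='^'), → 1.
Then prime(x='^'): 1.
I call survey(p='/'): [drebo, sador/].

Answer: [drebo, sador/]


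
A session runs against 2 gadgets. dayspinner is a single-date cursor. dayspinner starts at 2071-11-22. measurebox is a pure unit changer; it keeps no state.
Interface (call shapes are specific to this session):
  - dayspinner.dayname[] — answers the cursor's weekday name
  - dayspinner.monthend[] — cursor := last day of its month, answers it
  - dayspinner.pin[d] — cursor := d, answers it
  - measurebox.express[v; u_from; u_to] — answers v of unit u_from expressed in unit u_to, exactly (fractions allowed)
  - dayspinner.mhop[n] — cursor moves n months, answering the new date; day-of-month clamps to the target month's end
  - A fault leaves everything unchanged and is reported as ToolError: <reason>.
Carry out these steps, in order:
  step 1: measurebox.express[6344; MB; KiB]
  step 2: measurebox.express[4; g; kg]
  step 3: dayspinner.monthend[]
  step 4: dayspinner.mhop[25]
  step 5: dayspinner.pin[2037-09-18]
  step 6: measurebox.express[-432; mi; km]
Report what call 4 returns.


-- 1. express(v: 6344, u_from: MB, u_to: KiB) == 12390625/2
-- 2. express(v: 4, u_from: g, u_to: kg) == 1/250
-- 3. monthend() == 2071-11-30
-- 4. mhop(n: 25) == 2073-12-30
-- 5. pin(d: 2037-09-18) == 2037-09-18
-- 6. express(v: -432, u_from: mi, u_to: km) == -10863072/15625

Answer: 2073-12-30
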